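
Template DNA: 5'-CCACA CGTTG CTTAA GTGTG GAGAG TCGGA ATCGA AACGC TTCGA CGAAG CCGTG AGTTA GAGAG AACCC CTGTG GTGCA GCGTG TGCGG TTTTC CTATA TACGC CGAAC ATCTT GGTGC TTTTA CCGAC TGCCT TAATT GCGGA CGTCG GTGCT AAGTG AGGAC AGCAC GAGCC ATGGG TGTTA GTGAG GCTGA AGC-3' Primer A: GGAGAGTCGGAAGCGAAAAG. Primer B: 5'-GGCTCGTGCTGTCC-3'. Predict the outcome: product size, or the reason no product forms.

Primer A (GGAGAGTCGGAAGCGAAAAG) does not match the top strand, and its reverse complement CTTTTCGCTTCCGACTCTCC does not match either.
With no annealing site for primer A, no amplification occurs.

No product — primer A has no binding site in the template.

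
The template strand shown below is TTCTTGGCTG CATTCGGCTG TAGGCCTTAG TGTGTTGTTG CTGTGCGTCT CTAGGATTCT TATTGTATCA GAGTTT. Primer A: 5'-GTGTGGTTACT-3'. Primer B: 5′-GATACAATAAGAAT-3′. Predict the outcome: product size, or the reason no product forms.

No product — primer A has no binding site in the template.

Primer A (GTGTGGTTACT) does not match the top strand, and its reverse complement AGTAACCACAC does not match either.
With no annealing site for primer A, no amplification occurs.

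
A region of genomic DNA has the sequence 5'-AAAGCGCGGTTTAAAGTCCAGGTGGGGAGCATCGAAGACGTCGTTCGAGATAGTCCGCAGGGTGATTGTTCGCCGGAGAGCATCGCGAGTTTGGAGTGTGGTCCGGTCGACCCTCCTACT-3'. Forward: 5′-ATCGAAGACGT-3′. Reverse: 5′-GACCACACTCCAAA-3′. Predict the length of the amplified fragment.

The forward primer matches the template at positions 31–41.
Reverse complement of the reverse primer: TTTGGAGTGTGGTC. This occurs on the top strand at positions 90–103.
Amplicon spans positions 31–103: 73 bp.

73 bp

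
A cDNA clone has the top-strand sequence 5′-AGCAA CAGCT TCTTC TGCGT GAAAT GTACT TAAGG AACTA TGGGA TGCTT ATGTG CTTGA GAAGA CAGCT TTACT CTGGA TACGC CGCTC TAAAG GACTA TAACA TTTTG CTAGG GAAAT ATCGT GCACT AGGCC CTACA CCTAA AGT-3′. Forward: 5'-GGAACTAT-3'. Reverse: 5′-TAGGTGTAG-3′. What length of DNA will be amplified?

Forward primer GGAACTAT is found on the top strand at positions 34–41.
Taking the reverse complement of TAGGTGTAG gives CTACACCTA, found at positions 136–144 on the template; the primer anneals here to the top strand with its 3' end pointing upstream.
Amplicon spans positions 34–144: 111 bp.

111 bp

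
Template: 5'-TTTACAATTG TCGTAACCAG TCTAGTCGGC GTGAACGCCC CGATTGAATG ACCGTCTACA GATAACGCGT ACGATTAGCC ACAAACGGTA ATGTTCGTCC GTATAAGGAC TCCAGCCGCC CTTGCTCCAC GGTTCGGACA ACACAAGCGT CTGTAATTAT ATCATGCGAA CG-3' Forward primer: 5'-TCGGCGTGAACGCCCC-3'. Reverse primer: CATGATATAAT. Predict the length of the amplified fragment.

141 bp

Scanning the template, TCGGCGTGAACGCCCC occurs at positions 26–41; this primer anneals to the bottom strand there with its 3' end pointing downstream.
Taking the reverse complement of CATGATATAAT gives ATTATATCATG, found at positions 156–166 on the template; the primer anneals here to the top strand with its 3' end pointing upstream.
Amplicon spans positions 26–166: 141 bp.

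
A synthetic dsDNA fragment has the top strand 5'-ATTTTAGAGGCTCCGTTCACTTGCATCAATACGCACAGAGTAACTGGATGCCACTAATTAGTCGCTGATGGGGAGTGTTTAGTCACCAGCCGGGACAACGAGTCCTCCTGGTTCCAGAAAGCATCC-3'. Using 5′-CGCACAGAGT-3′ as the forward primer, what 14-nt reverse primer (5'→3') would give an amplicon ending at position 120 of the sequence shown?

The forward primer binds at positions 32–41; the product's 3' end on the top strand is position 120.
The reverse primer anneals to the top strand over positions 107–120, i.e. to CCTGGTTCCAGAAA.
Its sequence written 5'→3' is the reverse complement: TTTCTGGAACCAGG.

5'-TTTCTGGAACCAGG-3'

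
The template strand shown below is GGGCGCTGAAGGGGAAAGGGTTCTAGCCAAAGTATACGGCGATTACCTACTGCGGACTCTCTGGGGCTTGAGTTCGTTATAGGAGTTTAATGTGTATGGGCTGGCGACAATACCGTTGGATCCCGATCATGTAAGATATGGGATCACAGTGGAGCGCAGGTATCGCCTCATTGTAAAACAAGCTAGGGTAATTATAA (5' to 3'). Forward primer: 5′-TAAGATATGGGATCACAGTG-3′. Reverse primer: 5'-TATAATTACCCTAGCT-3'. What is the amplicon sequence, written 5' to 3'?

The forward primer matches the template at positions 132–151.
Reverse complement of the reverse primer: AGCTAGGGTAATTATA. This occurs on the top strand at positions 181–196.
The product is the template from position 132 through 196 (65 bp).

5'-TAAGATATGGGATCACAGTGGAGCGCAGGTATCGCCTCATTGTAAAACAAGCTAGGGTAATTATA-3'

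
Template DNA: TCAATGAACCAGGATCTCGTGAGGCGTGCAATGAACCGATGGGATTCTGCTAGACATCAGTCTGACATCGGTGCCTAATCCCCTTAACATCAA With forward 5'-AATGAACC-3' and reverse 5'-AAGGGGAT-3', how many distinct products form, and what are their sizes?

The forward primer AATGAACC matches the top strand at positions 3–10, 30–37.
The reverse primer's reverse complement is ATCCCCTT, matching at positions 78–85.
Each forward site pairs with the reverse site to give a product ending at position 85: sizes 83, 56 bp.

Two products: 83 bp, 56 bp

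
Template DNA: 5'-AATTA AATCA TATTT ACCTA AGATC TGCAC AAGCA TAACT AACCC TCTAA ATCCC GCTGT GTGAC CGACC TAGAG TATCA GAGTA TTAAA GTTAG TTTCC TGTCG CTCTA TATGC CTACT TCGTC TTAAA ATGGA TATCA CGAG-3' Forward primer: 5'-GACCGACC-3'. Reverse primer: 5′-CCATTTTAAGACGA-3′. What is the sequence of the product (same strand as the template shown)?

5'-GACCGACCTAGAGTATCAGAGTATTAAAGTTAGTTTCCTGTCGCTCTATATGCCTACTTCGTCTTAAAATGG-3'

The forward primer matches the template at positions 63–70.
Taking the reverse complement of CCATTTTAAGACGA gives TCGTCTTAAAATGG, found at positions 121–134 on the template; the primer anneals here to the top strand with its 3' end pointing upstream.
The product is the template from position 63 through 134 (72 bp).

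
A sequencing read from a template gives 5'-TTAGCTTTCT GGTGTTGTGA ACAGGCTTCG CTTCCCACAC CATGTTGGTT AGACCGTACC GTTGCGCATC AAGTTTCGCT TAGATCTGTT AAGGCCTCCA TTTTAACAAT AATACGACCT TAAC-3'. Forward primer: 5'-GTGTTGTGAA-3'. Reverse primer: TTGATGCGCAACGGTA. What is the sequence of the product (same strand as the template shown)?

Scanning the template, GTGTTGTGAA occurs at positions 12–21; this primer anneals to the bottom strand there with its 3' end pointing downstream.
Reverse complement of the reverse primer: TACCGTTGCGCATCAA. This occurs on the top strand at positions 57–72.
The product is the template from position 12 through 72 (61 bp).

5'-GTGTTGTGAACAGGCTTCGCTTCCCACACCATGTTGGTTAGACCGTACCGTTGCGCATCAA-3'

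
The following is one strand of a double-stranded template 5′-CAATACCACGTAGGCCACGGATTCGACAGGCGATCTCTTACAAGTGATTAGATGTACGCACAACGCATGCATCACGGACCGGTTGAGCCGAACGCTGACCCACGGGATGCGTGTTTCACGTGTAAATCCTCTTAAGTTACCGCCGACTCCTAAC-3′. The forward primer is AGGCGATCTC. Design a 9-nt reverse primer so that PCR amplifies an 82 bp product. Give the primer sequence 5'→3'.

The forward primer binds at positions 28–37, so an 82 bp product ends at position 28 + 82 − 1 = 109.
The reverse primer anneals to the top strand over positions 101–109, i.e. to CACGGGATG.
Its sequence written 5'→3' is the reverse complement: CATCCCGTG.

5'-CATCCCGTG-3'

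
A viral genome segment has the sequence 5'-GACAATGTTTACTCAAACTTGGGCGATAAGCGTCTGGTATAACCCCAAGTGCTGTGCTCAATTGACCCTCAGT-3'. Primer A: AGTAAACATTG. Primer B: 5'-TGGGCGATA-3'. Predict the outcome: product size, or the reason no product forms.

Primer A (AGTAAACATTG) has reverse complement CAATGTTTACT, which matches the top strand at positions 3–13; primer A anneals to the top strand there with its 3' end pointing upstream toward position 3.
Primer B (TGGGCGATA) matches the top strand directly at positions 20–28; it anneals to the bottom strand with its 3' end pointing downstream toward position 28.
The 3' ends diverge (primer A extends toward position 1, primer B toward position 73), so the primers never converge on a shared product.

No product — the primers' 3' ends point away from each other.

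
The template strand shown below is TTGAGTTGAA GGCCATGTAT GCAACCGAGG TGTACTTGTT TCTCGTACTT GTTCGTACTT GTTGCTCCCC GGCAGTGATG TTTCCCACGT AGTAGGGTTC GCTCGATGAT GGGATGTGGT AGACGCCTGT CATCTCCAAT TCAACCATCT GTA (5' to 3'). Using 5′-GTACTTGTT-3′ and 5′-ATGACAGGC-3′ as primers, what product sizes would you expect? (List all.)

The forward primer GTACTTGTT matches the top strand at positions 32–40, 45–53, 55–63.
The reverse primer's reverse complement is GCCTGTCAT, matching at positions 125–133.
Each forward site pairs with the reverse site to give a product ending at position 133: sizes 102, 89, 79 bp.

102 bp, 89 bp, 79 bp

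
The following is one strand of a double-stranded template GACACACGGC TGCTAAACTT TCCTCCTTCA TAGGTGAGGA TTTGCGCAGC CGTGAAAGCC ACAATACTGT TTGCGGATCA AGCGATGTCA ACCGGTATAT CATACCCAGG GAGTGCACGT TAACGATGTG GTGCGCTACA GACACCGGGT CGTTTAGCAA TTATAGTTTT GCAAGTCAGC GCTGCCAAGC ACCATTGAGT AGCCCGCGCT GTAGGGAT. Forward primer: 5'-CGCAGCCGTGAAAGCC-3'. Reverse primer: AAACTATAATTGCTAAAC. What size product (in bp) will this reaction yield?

125 bp

The forward primer matches the template at positions 45–60.
Taking the reverse complement of AAACTATAATTGCTAAAC gives GTTTAGCAATTATAGTTT, found at positions 152–169 on the template; the primer anneals here to the top strand with its 3' end pointing upstream.
Product length = (reverse-primer end) − (forward-primer start) + 1 = 169 − 45 + 1 = 125 bp.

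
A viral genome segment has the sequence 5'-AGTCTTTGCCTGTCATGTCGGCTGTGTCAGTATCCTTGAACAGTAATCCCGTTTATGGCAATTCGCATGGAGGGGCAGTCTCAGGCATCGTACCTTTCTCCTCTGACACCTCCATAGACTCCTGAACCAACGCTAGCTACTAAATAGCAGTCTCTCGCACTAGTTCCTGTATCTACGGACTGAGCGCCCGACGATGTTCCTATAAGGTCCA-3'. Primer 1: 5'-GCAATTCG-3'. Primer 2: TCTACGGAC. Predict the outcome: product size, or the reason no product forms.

Primer 1 (GCAATTCG) matches the top strand at positions 58–65 (3' end points downstream).
Primer 2 (TCTACGGAC) also matches the top strand directly, at positions 172–180 — its reverse complement GTCCGTAGA is not present.
Both primers anneal to the bottom strand with 3' ends pointing the same way, so neither can prime synthesis back toward the other.

No product — both primers anneal to the same strand and extend in the same direction.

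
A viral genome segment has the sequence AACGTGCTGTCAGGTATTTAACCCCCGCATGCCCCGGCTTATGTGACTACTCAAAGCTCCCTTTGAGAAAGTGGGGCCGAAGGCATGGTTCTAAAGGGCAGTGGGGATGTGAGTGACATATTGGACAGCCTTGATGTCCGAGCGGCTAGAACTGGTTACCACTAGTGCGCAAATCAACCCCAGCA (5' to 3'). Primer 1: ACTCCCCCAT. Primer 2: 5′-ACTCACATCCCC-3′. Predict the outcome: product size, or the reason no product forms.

No product — primer 1 has no binding site in the template.

Primer 1 (ACTCCCCCAT) does not match the top strand, and its reverse complement ATGGGGGAGT does not match either.
With no annealing site for primer 1, no amplification occurs.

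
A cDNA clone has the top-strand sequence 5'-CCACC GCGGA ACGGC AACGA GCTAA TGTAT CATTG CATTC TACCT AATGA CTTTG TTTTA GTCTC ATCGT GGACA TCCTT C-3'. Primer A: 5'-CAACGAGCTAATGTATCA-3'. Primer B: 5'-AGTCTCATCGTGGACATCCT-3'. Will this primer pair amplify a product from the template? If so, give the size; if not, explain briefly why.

Primer A (CAACGAGCTAATGTATCA) matches the top strand at positions 15–32 (3' end points downstream).
Primer B (AGTCTCATCGTGGACATCCT) also matches the top strand directly, at positions 60–79 — its reverse complement AGGATGTCCACGATGAGACT is not present.
Both primers anneal to the bottom strand with 3' ends pointing the same way, so neither can prime synthesis back toward the other.

No product — both primers anneal to the same strand and extend in the same direction.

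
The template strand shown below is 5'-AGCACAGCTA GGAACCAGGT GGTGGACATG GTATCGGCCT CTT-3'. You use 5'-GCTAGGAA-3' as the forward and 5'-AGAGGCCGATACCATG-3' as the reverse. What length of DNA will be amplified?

Forward primer GCTAGGAA is found on the top strand at positions 7–14.
The reverse primer's reverse complement is CATGGTATCGGCCTCT, which matches the template at positions 27–42.
Product length = (reverse-primer end) − (forward-primer start) + 1 = 42 − 7 + 1 = 36 bp.

36 bp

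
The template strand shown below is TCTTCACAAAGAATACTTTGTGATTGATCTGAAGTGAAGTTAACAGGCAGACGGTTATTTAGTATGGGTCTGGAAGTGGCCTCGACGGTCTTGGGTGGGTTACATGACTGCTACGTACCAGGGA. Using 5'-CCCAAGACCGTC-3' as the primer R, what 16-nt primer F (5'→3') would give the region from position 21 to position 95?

5'-TGATTGATCTGAAGTG-3'

The reverse primer's reverse complement GACGGTCTTGGG matches the template at positions 84–95; the product starts at position 21.
The forward primer is identical to the top strand over positions 21–36: TGATTGATCTGAAGTG.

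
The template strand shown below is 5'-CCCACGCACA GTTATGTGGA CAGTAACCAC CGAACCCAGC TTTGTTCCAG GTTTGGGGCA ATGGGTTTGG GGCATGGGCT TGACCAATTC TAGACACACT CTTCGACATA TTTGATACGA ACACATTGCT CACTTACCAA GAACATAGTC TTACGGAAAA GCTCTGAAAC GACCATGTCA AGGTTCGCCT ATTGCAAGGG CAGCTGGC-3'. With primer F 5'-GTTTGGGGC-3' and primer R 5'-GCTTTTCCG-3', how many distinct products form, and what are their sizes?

The forward primer GTTTGGGGC matches the top strand at positions 51–59, 65–73.
The reverse primer's reverse complement is CGGAAAAGC, matching at positions 154–162.
Each forward site pairs with the reverse site to give a product ending at position 162: sizes 112, 98 bp.

Two products: 112 bp, 98 bp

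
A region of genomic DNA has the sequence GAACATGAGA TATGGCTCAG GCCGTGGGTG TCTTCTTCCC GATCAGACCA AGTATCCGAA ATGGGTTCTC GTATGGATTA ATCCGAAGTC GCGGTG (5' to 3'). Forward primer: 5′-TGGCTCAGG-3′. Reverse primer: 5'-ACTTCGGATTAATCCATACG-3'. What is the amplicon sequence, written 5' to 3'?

5'-TGGCTCAGGCCGTGGGTGTCTTCTTCCCGATCAGACCAAGTATCCGAAATGGGTTCTCGTATGGATTAATCCGAAGT-3'

Scanning the template, TGGCTCAGG occurs at positions 13–21; this primer anneals to the bottom strand there with its 3' end pointing downstream.
Taking the reverse complement of ACTTCGGATTAATCCATACG gives CGTATGGATTAATCCGAAGT, found at positions 70–89 on the template; the primer anneals here to the top strand with its 3' end pointing upstream.
The product is the template from position 13 through 89 (77 bp).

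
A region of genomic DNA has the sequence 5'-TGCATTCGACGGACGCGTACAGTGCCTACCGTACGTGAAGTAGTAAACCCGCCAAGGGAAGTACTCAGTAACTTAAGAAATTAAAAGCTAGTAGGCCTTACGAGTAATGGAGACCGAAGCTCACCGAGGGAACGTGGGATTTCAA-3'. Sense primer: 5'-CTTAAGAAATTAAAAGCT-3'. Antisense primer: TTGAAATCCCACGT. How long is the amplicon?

Forward primer CTTAAGAAATTAAAAGCT is found on the top strand at positions 72–89.
Reverse complement of the reverse primer: ACGTGGGATTTCAA. This occurs on the top strand at positions 132–145.
Amplicon spans positions 72–145: 74 bp.

74 bp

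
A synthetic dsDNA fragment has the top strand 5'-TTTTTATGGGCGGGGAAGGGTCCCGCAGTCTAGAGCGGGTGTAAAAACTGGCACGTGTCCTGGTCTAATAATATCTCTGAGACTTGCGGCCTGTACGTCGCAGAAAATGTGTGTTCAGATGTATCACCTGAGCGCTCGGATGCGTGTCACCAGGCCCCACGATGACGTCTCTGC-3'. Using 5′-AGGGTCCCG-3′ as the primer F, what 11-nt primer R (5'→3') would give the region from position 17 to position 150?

5'-GTGACACGCAT-3'

The product's 3' end on the top strand is position 150.
The reverse primer anneals to the top strand over positions 140–150, i.e. to ATGCGTGTCAC.
Its sequence written 5'→3' is the reverse complement: GTGACACGCAT.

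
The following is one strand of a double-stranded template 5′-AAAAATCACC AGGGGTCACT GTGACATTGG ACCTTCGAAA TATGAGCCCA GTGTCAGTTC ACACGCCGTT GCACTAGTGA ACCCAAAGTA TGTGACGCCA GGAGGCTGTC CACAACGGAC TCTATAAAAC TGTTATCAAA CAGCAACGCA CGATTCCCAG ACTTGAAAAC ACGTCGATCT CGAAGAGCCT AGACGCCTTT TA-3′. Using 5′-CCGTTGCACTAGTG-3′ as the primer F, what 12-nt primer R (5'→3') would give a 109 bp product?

The forward primer binds at positions 66–79, so a 109 bp product ends at position 66 + 109 − 1 = 174.
The reverse primer anneals to the top strand over positions 163–174, i.e. to TTGAAAACACGT.
Its sequence written 5'→3' is the reverse complement: ACGTGTTTTCAA.

5'-ACGTGTTTTCAA-3'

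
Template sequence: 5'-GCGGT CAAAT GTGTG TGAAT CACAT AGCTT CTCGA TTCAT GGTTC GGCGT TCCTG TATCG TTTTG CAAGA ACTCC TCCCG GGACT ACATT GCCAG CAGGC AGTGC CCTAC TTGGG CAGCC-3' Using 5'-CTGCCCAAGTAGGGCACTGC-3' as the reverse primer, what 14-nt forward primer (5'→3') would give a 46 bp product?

5'-TCCTCCCGGGACTA-3'

The reverse primer's reverse complement GCAGTGCCCTACTTGGGCAG matches the template at positions 99–118, so the product ends at position 118.
A 46 bp product then starts at position 118 − 46 + 1 = 73.
The forward primer is identical to the top strand there: TCCTCCCGGGACTA.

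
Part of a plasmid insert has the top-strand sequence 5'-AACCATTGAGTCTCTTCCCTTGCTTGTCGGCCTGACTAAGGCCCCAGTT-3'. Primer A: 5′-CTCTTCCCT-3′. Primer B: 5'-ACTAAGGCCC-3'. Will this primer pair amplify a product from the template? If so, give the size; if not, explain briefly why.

No product — both primers anneal to the same strand and extend in the same direction.

Primer A (CTCTTCCCT) matches the top strand at positions 12–20 (3' end points downstream).
Primer B (ACTAAGGCCC) also matches the top strand directly, at positions 35–44 — its reverse complement GGGCCTTAGT is not present.
Both primers anneal to the bottom strand with 3' ends pointing the same way, so neither can prime synthesis back toward the other.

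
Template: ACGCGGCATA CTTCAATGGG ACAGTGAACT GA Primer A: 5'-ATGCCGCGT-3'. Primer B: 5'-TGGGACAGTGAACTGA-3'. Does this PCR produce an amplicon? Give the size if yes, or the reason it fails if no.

No product — the primers' 3' ends point away from each other.

Primer A (ATGCCGCGT) has reverse complement ACGCGGCAT, which matches the top strand at positions 1–9; primer A anneals to the top strand there with its 3' end pointing upstream toward position 1.
Primer B (TGGGACAGTGAACTGA) matches the top strand directly at positions 17–32; it anneals to the bottom strand with its 3' end pointing downstream toward position 32.
The 3' ends diverge (primer A extends toward position 1, primer B toward position 32), so the primers never converge on a shared product.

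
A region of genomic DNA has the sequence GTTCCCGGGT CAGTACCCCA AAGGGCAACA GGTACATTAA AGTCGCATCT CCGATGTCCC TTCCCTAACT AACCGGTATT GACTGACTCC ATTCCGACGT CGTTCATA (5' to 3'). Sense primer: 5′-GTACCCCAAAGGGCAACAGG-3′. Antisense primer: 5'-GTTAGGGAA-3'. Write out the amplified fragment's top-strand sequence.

5'-GTACCCCAAAGGGCAACAGGTACATTAAAGTCGCATCTCCGATGTCCCTTCCCTAAC-3'

Scanning the template, GTACCCCAAAGGGCAACAGG occurs at positions 13–32; this primer anneals to the bottom strand there with its 3' end pointing downstream.
Taking the reverse complement of GTTAGGGAA gives TTCCCTAAC, found at positions 61–69 on the template; the primer anneals here to the top strand with its 3' end pointing upstream.
The product is the template from position 13 through 69 (57 bp).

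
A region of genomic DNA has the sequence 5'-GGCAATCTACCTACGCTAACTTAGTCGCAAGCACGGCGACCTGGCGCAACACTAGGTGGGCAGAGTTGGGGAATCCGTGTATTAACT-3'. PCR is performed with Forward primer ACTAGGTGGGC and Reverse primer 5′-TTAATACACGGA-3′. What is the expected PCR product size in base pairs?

Forward primer ACTAGGTGGGC is found on the top strand at positions 51–61.
The reverse primer's reverse complement is TCCGTGTATTAA, which matches the template at positions 74–85.
Product length = (reverse-primer end) − (forward-primer start) + 1 = 85 − 51 + 1 = 35 bp.

35 bp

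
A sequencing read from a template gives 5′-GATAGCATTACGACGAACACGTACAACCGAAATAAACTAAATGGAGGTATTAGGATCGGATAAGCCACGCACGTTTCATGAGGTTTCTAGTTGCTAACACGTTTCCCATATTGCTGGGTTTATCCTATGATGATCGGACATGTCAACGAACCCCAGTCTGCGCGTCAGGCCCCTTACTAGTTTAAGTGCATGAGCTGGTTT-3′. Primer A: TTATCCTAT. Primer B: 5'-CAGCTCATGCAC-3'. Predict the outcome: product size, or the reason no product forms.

Yes — a 78 bp product.

Primer A (TTATCCTAT) matches the top strand at positions 120–128; it acts as a forward primer.
Primer B's reverse complement is GTGCATGAGCTG, matching the top strand at positions 186–197; it acts as a reverse primer.
The 3' ends face each other across positions 120–197, giving a 78 bp product.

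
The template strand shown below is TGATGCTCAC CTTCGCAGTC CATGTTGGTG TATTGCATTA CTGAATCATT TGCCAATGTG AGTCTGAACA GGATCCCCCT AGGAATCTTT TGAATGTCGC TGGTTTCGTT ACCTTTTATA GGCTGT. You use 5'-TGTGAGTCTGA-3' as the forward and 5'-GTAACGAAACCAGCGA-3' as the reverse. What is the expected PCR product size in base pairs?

56 bp

Forward primer TGTGAGTCTGA is found on the top strand at positions 57–67.
Taking the reverse complement of GTAACGAAACCAGCGA gives TCGCTGGTTTCGTTAC, found at positions 97–112 on the template; the primer anneals here to the top strand with its 3' end pointing upstream.
Amplicon spans positions 57–112: 56 bp.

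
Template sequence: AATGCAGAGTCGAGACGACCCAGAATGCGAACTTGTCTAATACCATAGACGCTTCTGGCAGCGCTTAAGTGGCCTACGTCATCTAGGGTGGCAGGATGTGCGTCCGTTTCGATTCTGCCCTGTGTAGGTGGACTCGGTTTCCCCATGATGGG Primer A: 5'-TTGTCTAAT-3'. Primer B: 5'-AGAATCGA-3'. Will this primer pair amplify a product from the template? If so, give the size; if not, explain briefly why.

Yes — an 84 bp product.

Primer A (TTGTCTAAT) matches the top strand at positions 33–41; it acts as a forward primer.
Primer B's reverse complement is TCGATTCT, matching the top strand at positions 109–116; it acts as a reverse primer.
The 3' ends face each other across positions 33–116, giving an 84 bp product.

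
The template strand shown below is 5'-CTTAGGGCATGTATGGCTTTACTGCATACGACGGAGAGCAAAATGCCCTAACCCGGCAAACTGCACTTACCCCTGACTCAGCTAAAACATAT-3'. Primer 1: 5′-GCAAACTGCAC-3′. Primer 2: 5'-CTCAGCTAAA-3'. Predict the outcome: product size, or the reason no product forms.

No product — both primers anneal to the same strand and extend in the same direction.

Primer 1 (GCAAACTGCAC) matches the top strand at positions 56–66 (3' end points downstream).
Primer 2 (CTCAGCTAAA) also matches the top strand directly, at positions 77–86 — its reverse complement TTTAGCTGAG is not present.
Both primers anneal to the bottom strand with 3' ends pointing the same way, so neither can prime synthesis back toward the other.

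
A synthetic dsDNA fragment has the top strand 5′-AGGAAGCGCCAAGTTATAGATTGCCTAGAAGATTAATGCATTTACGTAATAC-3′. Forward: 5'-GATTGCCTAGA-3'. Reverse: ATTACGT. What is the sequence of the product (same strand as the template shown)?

5'-GATTGCCTAGAAGATTAATGCATTTACGTAAT-3'

Scanning the template, GATTGCCTAGA occurs at positions 19–29; this primer anneals to the bottom strand there with its 3' end pointing downstream.
Reverse complement of the reverse primer: ACGTAAT. This occurs on the top strand at positions 44–50.
The product is the template from position 19 through 50 (32 bp).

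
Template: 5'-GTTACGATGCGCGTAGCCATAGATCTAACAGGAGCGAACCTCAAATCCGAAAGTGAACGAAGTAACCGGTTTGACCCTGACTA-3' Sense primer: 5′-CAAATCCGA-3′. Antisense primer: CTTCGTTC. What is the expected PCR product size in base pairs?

Scanning the template, CAAATCCGA occurs at positions 42–50; this primer anneals to the bottom strand there with its 3' end pointing downstream.
Reverse complement of the reverse primer: GAACGAAG. This occurs on the top strand at positions 55–62.
Product length = (reverse-primer end) − (forward-primer start) + 1 = 62 − 42 + 1 = 21 bp.

21 bp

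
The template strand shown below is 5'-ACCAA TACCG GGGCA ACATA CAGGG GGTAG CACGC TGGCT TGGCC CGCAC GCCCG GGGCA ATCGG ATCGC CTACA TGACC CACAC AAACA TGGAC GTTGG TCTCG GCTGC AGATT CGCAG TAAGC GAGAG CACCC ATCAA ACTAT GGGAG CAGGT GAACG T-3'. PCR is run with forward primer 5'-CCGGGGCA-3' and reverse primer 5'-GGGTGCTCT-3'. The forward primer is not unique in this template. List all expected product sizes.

The forward primer CCGGGGCA matches the top strand at positions 8–15, 53–60.
The reverse primer's reverse complement is AGAGCACCC, matching at positions 127–135.
Each forward site pairs with the reverse site to give a product ending at position 135: sizes 128, 83 bp.

128 bp, 83 bp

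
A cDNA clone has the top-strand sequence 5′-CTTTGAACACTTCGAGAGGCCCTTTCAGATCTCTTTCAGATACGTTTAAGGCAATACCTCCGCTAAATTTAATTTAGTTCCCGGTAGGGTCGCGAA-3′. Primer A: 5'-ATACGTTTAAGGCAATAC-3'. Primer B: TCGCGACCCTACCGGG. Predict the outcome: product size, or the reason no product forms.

Primer A (ATACGTTTAAGGCAATAC) matches the top strand at positions 40–57; it acts as a forward primer.
Primer B's reverse complement is CCCGGTAGGGTCGCGA, matching the top strand at positions 80–95; it acts as a reverse primer.
The 3' ends face each other across positions 40–95, giving a 56 bp product.

Yes — a 56 bp product.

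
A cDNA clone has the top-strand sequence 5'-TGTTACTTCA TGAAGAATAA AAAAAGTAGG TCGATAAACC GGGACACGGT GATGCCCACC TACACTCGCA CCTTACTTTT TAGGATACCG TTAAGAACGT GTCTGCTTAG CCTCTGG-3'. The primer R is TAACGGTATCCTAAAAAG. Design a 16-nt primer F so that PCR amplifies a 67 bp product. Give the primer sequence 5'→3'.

5'-TAGGTCGATAAACCGG-3'

The reverse primer's reverse complement CTTTTTAGGATACCGTTA matches the template at positions 76–93, so the product ends at position 93.
A 67 bp product then starts at position 93 − 67 + 1 = 27.
The forward primer is identical to the top strand there: TAGGTCGATAAACCGG.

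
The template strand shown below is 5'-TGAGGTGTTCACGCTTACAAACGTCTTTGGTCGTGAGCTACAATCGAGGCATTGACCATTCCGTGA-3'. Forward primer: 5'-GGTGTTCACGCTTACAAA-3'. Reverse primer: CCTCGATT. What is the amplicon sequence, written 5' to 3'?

5'-GGTGTTCACGCTTACAAACGTCTTTGGTCGTGAGCTACAATCGAGG-3'

Forward primer GGTGTTCACGCTTACAAA is found on the top strand at positions 4–21.
The reverse primer's reverse complement is AATCGAGG, which matches the template at positions 42–49.
The product is the template from position 4 through 49 (46 bp).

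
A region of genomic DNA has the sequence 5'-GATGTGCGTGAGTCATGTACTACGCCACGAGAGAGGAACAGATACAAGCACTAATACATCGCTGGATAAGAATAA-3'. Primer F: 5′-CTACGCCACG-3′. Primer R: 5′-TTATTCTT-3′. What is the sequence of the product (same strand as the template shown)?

5'-CTACGCCACGAGAGAGGAACAGATACAAGCACTAATACATCGCTGGATAAGAATAA-3'

Scanning the template, CTACGCCACG occurs at positions 20–29; this primer anneals to the bottom strand there with its 3' end pointing downstream.
Reverse complement of the reverse primer: AAGAATAA. This occurs on the top strand at positions 68–75.
The product is the template from position 20 through 75 (56 bp).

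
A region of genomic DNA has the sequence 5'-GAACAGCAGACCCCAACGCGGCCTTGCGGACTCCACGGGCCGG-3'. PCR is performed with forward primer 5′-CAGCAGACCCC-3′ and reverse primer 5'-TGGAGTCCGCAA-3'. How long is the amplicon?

32 bp

Scanning the template, CAGCAGACCCC occurs at positions 4–14; this primer anneals to the bottom strand there with its 3' end pointing downstream.
Reverse complement of the reverse primer: TTGCGGACTCCA. This occurs on the top strand at positions 24–35.
Product length = (reverse-primer end) − (forward-primer start) + 1 = 35 − 4 + 1 = 32 bp.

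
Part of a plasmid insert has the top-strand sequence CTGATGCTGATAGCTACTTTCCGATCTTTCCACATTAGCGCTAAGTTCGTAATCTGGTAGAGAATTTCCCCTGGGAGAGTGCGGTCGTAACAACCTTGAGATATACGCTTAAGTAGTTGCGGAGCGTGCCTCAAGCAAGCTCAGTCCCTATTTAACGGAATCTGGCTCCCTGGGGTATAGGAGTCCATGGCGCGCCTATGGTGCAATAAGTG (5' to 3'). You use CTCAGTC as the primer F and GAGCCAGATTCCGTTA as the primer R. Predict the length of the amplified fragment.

29 bp

The forward primer matches the template at positions 140–146.
Taking the reverse complement of GAGCCAGATTCCGTTA gives TAACGGAATCTGGCTC, found at positions 153–168 on the template; the primer anneals here to the top strand with its 3' end pointing upstream.
The product runs from position 140 to position 168, so its length is 168 − 140 + 1 = 29 bp.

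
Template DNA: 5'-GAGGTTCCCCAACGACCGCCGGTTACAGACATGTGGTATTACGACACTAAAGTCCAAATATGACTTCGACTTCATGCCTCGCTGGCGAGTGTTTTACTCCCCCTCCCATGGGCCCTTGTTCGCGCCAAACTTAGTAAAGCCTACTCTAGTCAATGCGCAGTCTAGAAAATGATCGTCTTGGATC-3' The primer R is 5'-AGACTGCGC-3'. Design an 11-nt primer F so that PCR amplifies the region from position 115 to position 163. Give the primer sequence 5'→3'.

The reverse primer's reverse complement GCGCAGTCT matches the template at positions 155–163; the product starts at position 115.
The forward primer is identical to the top strand over positions 115–125: CTTGTTCGCGC.

5'-CTTGTTCGCGC-3'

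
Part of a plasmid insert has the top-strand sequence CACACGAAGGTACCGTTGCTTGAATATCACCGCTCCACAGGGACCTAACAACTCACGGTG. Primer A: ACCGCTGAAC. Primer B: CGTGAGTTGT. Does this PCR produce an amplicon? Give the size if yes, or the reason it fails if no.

Primer A (ACCGCTGAAC) does not match the top strand, and its reverse complement GTTCAGCGGT does not match either.
With no annealing site for primer A, no amplification occurs.

No product — primer A has no binding site in the template.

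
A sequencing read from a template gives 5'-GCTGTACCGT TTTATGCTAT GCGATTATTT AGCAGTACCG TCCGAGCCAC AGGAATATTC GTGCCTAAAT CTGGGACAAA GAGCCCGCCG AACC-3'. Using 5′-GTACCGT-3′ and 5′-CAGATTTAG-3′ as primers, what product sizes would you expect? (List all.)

70 bp, 39 bp

The forward primer GTACCGT matches the top strand at positions 4–10, 35–41.
The reverse primer's reverse complement is CTAAATCTG, matching at positions 65–73.
Each forward site pairs with the reverse site to give a product ending at position 73: sizes 70, 39 bp.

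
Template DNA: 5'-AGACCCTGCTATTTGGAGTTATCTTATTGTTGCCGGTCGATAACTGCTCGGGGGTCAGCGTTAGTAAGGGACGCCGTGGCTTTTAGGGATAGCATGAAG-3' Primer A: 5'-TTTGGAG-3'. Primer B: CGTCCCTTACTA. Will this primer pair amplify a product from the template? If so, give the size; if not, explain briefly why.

Primer A (TTTGGAG) matches the top strand at positions 12–18; it acts as a forward primer.
Primer B's reverse complement is TAGTAAGGGACG, matching the top strand at positions 62–73; it acts as a reverse primer.
The 3' ends face each other across positions 12–73, giving a 62 bp product.

Yes — a 62 bp product.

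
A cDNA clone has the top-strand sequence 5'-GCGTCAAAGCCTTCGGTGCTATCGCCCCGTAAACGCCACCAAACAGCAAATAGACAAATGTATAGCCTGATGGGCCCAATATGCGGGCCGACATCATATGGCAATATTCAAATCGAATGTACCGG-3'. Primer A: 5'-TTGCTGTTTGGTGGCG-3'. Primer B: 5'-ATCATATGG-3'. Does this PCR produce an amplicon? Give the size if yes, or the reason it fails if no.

Primer A (TTGCTGTTTGGTGGCG) has reverse complement CGCCACCAAACAGCAA, which matches the top strand at positions 34–49; primer A anneals to the top strand there with its 3' end pointing upstream toward position 34.
Primer B (ATCATATGG) matches the top strand directly at positions 93–101; it anneals to the bottom strand with its 3' end pointing downstream toward position 101.
The 3' ends diverge (primer A extends toward position 1, primer B toward position 125), so the primers never converge on a shared product.

No product — the primers' 3' ends point away from each other.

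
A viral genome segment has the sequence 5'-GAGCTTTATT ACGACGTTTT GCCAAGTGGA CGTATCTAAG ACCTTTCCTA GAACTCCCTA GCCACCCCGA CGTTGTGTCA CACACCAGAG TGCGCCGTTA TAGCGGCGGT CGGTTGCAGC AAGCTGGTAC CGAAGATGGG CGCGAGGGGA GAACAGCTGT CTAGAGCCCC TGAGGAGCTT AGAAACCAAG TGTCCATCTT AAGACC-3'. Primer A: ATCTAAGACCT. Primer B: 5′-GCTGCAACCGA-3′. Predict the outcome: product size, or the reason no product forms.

Yes — an 87 bp product.

Primer A (ATCTAAGACCT) matches the top strand at positions 34–44; it acts as a forward primer.
Primer B's reverse complement is TCGGTTGCAGC, matching the top strand at positions 110–120; it acts as a reverse primer.
The 3' ends face each other across positions 34–120, giving an 87 bp product.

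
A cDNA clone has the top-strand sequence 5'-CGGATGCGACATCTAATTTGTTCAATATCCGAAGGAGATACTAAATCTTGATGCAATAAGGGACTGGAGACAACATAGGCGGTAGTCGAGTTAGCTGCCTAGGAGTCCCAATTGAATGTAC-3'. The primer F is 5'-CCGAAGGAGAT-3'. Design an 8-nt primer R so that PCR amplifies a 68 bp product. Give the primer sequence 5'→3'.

The forward primer binds at positions 29–39, so a 68 bp product ends at position 29 + 68 − 1 = 96.
The reverse primer anneals to the top strand over positions 89–96, i.e. to AGTTAGCT.
Its sequence written 5'→3' is the reverse complement: AGCTAACT.

5'-AGCTAACT-3'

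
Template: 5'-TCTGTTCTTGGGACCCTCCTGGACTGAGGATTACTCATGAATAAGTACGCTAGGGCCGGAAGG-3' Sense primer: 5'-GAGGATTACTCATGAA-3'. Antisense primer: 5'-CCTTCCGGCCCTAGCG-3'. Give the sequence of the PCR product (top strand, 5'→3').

The forward primer matches the template at positions 26–41.
The reverse primer's reverse complement is CGCTAGGGCCGGAAGG, which matches the template at positions 48–63.
The product is the template from position 26 through 63 (38 bp).

5'-GAGGATTACTCATGAATAAGTACGCTAGGGCCGGAAGG-3'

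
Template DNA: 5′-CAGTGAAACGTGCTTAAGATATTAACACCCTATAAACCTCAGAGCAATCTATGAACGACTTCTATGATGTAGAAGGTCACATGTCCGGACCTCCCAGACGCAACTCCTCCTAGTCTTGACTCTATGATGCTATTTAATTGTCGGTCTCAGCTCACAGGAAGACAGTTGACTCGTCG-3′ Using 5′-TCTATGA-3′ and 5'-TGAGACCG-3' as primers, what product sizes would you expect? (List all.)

102 bp, 89 bp, 29 bp

The forward primer TCTATGA matches the top strand at positions 48–54, 61–67, 121–127.
The reverse primer's reverse complement is CGGTCTCA, matching at positions 142–149.
Each forward site pairs with the reverse site to give a product ending at position 149: sizes 102, 89, 29 bp.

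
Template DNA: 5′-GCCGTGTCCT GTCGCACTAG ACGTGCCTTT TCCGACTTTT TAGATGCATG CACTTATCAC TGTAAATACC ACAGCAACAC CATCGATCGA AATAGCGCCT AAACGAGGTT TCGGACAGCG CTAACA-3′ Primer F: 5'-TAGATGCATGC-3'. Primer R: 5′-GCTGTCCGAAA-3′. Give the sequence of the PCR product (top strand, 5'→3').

Forward primer TAGATGCATGC is found on the top strand at positions 41–51.
Reverse complement of the reverse primer: TTTCGGACAGC. This occurs on the top strand at positions 109–119.
The product is the template from position 41 through 119 (79 bp).

5'-TAGATGCATGCACTTATCACTGTAAATACCACAGCAACACCATCGATCGAAATAGCGCCTAAACGAGGTTTCGGACAGC-3'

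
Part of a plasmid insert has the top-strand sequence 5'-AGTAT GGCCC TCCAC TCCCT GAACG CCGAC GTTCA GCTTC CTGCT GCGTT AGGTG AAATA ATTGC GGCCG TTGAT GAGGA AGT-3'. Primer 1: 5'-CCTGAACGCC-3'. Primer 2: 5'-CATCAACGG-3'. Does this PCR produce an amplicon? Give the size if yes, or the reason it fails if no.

Yes — a 59 bp product.

Primer 1 (CCTGAACGCC) matches the top strand at positions 18–27; it acts as a forward primer.
Primer 2's reverse complement is CCGTTGATG, matching the top strand at positions 68–76; it acts as a reverse primer.
The 3' ends face each other across positions 18–76, giving a 59 bp product.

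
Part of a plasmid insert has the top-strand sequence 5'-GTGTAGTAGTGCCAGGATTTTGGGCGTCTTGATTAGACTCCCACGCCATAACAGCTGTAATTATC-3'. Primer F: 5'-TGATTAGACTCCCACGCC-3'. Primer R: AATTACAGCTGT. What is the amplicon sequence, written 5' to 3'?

The forward primer matches the template at positions 30–47.
The reverse primer's reverse complement is ACAGCTGTAATT, which matches the template at positions 51–62.
The product is the template from position 30 through 62 (33 bp).

5'-TGATTAGACTCCCACGCCATAACAGCTGTAATT-3'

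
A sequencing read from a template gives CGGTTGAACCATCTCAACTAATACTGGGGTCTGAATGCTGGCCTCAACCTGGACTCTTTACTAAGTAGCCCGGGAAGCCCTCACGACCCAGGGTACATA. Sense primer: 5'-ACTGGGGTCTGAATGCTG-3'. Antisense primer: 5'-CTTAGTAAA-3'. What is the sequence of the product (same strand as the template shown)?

5'-ACTGGGGTCTGAATGCTGGCCTCAACCTGGACTCTTTACTAAG-3'

Scanning the template, ACTGGGGTCTGAATGCTG occurs at positions 23–40; this primer anneals to the bottom strand there with its 3' end pointing downstream.
Taking the reverse complement of CTTAGTAAA gives TTTACTAAG, found at positions 57–65 on the template; the primer anneals here to the top strand with its 3' end pointing upstream.
The product is the template from position 23 through 65 (43 bp).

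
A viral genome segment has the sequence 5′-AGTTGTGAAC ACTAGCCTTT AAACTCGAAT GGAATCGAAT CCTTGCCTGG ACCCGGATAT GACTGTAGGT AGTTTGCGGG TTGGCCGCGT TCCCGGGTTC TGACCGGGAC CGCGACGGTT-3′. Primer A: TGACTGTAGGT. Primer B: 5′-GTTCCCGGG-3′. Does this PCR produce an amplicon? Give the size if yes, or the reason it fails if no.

Primer A (TGACTGTAGGT) matches the top strand at positions 60–70 (3' end points downstream).
Primer B (GTTCCCGGG) also matches the top strand directly, at positions 89–97 — its reverse complement CCCGGGAAC is not present.
Both primers anneal to the bottom strand with 3' ends pointing the same way, so neither can prime synthesis back toward the other.

No product — both primers anneal to the same strand and extend in the same direction.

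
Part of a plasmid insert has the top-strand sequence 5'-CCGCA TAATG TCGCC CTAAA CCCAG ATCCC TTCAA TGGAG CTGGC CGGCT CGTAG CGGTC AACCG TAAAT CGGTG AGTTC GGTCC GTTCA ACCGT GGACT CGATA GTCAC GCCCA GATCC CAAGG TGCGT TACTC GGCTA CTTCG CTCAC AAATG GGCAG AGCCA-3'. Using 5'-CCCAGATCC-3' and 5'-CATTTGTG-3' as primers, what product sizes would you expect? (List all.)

The forward primer CCCAGATCC matches the top strand at positions 21–29, 112–120.
The reverse primer's reverse complement is CACAAATG, matching at positions 148–155.
Each forward site pairs with the reverse site to give a product ending at position 155: sizes 135, 44 bp.

135 bp, 44 bp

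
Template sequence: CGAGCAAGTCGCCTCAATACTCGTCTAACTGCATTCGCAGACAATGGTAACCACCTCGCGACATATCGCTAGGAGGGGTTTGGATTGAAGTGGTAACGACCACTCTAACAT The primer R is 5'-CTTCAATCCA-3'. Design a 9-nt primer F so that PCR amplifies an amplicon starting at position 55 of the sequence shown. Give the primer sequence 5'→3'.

The reverse primer's reverse complement TGGATTGAAG matches the template at positions 81–90; the product starts at position 55.
The forward primer is identical to the top strand over positions 55–63: CTCGCGACA.

5'-CTCGCGACA-3'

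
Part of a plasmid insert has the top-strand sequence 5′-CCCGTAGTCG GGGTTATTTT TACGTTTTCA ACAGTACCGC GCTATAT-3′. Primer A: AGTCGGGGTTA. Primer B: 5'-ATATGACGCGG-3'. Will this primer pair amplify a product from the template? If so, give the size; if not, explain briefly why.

No product — primer B has no binding site in the template.

Primer B (ATATGACGCGG) does not match the top strand, and its reverse complement CCGCGTCATAT does not match either.
With no annealing site for primer B, no amplification occurs.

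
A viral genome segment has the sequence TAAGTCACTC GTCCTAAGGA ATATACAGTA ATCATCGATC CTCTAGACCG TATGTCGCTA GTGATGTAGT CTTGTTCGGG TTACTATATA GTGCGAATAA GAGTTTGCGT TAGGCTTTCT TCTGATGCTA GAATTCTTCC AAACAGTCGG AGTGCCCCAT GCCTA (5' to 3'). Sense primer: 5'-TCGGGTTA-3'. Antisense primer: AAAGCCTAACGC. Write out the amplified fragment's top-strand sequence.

5'-TCGGGTTACTATATAGTGCGAATAAGAGTTTGCGTTAGGCTTT-3'

The forward primer matches the template at positions 76–83.
Reverse complement of the reverse primer: GCGTTAGGCTTT. This occurs on the top strand at positions 107–118.
The product is the template from position 76 through 118 (43 bp).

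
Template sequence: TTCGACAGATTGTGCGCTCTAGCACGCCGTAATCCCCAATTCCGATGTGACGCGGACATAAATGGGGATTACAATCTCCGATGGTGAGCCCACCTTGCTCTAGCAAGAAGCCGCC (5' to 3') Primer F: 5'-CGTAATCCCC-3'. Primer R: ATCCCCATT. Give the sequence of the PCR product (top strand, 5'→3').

5'-CGTAATCCCCAATTCCGATGTGACGCGGACATAAATGGGGAT-3'

The forward primer matches the template at positions 28–37.
Taking the reverse complement of ATCCCCATT gives AATGGGGAT, found at positions 61–69 on the template; the primer anneals here to the top strand with its 3' end pointing upstream.
The product is the template from position 28 through 69 (42 bp).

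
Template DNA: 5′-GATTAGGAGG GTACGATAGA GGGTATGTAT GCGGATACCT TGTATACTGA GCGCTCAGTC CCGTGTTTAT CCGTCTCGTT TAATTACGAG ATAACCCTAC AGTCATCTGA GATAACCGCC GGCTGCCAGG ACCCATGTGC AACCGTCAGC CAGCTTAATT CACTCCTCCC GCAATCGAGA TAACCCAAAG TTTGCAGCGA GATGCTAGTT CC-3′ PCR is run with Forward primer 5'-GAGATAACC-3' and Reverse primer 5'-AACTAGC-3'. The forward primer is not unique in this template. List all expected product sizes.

The forward primer GAGATAACC matches the top strand at positions 88–96, 109–117, 177–185.
The reverse primer's reverse complement is GCTAGTT, matching at positions 204–210.
Each forward site pairs with the reverse site to give a product ending at position 210: sizes 123, 102, 34 bp.

123 bp, 102 bp, 34 bp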